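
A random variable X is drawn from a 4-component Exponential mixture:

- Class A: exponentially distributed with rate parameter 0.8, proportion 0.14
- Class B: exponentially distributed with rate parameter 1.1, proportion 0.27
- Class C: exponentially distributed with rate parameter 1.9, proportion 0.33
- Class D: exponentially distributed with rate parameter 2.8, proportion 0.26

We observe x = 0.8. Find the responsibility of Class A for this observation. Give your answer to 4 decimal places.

By Bayes' theorem, P(k | x) = P(Z=k) f_k(x) / Σ_j P(Z=j) f_j(x).
Exponential densities:
  f_A = 0.421834
  f_B = 0.456261
  f_C = 0.415553
  f_D = 0.298084
Unnormalised posteriors:
  P(Z=A)·f_A = 0.14 × 0.421834 = 0.0590568
  P(Z=B)·f_B = 0.27 × 0.456261 = 0.123191
  P(Z=C)·f_C = 0.33 × 0.415553 = 0.137132
  P(Z=D)·f_D = 0.26 × 0.298084 = 0.0775018
Normaliser: 0.0590568 + 0.123191 + 0.137132 + 0.0775018 = 0.396881
So the posterior for Class A is 0.0590568 / 0.396881 ≈ 0.1488.

0.1488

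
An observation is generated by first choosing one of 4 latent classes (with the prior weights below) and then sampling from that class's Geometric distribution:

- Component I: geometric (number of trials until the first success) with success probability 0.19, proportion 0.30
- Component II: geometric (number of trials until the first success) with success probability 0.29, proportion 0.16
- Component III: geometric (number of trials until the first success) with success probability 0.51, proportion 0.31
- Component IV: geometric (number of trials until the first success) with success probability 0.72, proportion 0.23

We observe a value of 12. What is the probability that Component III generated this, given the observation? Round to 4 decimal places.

0.0092

By Bayes' theorem, P(k | x) = π_k f_k(x) / Σ_j π_j f_j(x).
Evaluate each component's likelihood at the observed value:
  f_I = 0.0187106
  f_II = 0.00670255
  f_III = 0.000199401
  f_IV = 5.97133e-07
Prior × likelihood for each component:
  π_I·f_I = 0.30 × 0.0187106 = 0.00561319
  π_II·f_II = 0.16 × 0.00670255 = 0.00107241
  π_III·f_III = 0.31 × 0.000199401 = 6.18143e-05
  π_IV·f_IV = 0.23 × 5.97133e-07 = 1.37341e-07
Evidence: 0.00561319 + 0.00107241 + 6.18143e-05 + 1.37341e-07 = 0.00674755
P(Component III | 12) ≈ 0.0092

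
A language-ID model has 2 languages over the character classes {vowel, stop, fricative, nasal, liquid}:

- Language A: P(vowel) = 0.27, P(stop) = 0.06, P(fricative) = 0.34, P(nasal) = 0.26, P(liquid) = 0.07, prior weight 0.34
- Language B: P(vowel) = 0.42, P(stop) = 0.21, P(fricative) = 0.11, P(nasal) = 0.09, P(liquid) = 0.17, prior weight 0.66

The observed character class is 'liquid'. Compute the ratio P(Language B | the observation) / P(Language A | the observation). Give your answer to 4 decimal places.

Only the two components matter; the odds are (π_i f_i(x)) / (π_j f_j(x)).
Evaluate each component's likelihood at the observed value:
  f_A = P(liquid | comp) = 0.07
  f_B = P(liquid | comp) = 0.17
Posterior odds = (π_B·f_B) / (π_A·f_A) = (0.66·0.17) / (0.34·0.07) = 0.1122 / 0.0238 ≈ 4.7143

4.7143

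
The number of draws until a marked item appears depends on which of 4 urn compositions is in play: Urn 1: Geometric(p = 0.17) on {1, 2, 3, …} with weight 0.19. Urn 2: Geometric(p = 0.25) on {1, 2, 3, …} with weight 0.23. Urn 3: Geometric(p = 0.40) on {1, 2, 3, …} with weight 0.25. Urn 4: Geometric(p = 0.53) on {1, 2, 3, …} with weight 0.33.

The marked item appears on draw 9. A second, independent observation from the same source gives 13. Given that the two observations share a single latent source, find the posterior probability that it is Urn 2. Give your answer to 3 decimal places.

0.254

Apply Bayes' rule: the posterior for each component is proportional to its prior times its likelihood at x.
Since both observations come from the same component, the likelihood for component k is f_k(x₁)·f_k(x₂).
  p_1 = [0.17·(1−0.17)^8 = 0.17·0.225229 = 0.038289] × [0.0181713] = 0.00069576
  p_2 = [0.25·(1−0.25)^8 = 0.25·0.100113 = 0.0250282] × [0.00791909] = 0.000198201
  p_3 = [0.40·(1−0.40)^8 = 0.40·0.0167962 = 0.00671846] × [0.000870713] = 5.84985e-06
  p_4 = [0.53·(1−0.53)^8 = 0.53·0.00238113 = 0.001262] × [6.15815e-05] = 7.77157e-08
Unnormalised posteriors:
  π_1·p_1 = 0.19 × 0.00069576 = 0.000132194
  π_2·p_2 = 0.23 × 0.000198201 = 4.55862e-05
  π_3·p_3 = 0.25 × 5.84985e-06 = 1.46246e-06
  π_4·p_4 = 0.33 × 7.77157e-08 = 2.56462e-08
Evidence: 0.000132194 + 4.55862e-05 + 1.46246e-06 + 2.56462e-08 = 0.000179269
So the posterior for Urn 2 is 4.55862e-05 / 0.000179269 ≈ 0.254.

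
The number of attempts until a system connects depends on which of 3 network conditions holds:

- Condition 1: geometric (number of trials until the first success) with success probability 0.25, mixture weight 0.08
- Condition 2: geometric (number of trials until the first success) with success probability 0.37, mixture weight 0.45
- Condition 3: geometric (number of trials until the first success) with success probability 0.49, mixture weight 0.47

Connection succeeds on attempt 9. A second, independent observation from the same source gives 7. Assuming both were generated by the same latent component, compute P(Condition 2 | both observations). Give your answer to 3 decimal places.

0.493

Apply Bayes' rule: the posterior for each component is proportional to its prior times its likelihood at x.
Since both observations come from the same component, the likelihood for component k is f_k(x₁)·f_k(x₂).
  f_1 = [0.0250282] × [0.0444946] = 0.00111362
  f_2 = [0.00918176] × [0.0231337] = 0.000212408
  f_3 = [0.00224263] × [0.00862218] = 1.93364e-05
Multiply by the mixture weights:
  P(Z=1)·f_1 = 0.08 × 0.00111362 = 8.90897e-05
  P(Z=2)·f_2 = 0.45 × 0.000212408 = 9.55837e-05
  P(Z=3)·f_3 = 0.47 × 1.93364e-05 = 9.08809e-06
Normaliser: 8.90897e-05 + 9.55837e-05 + 9.08809e-06 = 0.000193761
Responsibility of Condition 2: 9.55837e-05 / 0.000193761 ≈ 0.493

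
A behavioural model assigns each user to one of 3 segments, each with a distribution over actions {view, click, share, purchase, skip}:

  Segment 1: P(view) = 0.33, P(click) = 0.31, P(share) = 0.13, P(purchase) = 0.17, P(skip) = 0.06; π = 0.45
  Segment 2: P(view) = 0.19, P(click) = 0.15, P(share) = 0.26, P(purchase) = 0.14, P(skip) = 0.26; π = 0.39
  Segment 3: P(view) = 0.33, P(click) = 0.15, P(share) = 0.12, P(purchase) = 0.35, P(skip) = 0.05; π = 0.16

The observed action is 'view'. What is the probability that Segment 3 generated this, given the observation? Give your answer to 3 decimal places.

0.192

Posterior ∝ prior × likelihood, so P(k | x) ∝ π_k f_k(x); normalise over all components.
Evaluate each component's likelihood at the observed value:
  L_1 = 0.33
  L_2 = 0.19
  L_3 = 0.33
Weight by the priors:
  π_1·L_1 = 0.45 × 0.33 = 0.1485
  π_2·L_2 = 0.39 × 0.19 = 0.0741
  π_3·L_3 = 0.16 × 0.33 = 0.0528
Evidence: 0.1485 + 0.0741 + 0.0528 = 0.2754
P(Segment 3 | 'view') = 0.0528 / 0.2754 ≈ 0.192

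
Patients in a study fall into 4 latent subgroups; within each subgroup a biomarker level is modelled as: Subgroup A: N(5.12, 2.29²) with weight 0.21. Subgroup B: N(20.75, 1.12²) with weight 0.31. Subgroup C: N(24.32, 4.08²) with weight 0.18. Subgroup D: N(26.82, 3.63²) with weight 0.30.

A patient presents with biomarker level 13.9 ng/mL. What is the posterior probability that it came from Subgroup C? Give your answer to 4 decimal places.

By Bayes' theorem, P(k | x) = P(Z=k) f_k(x) / Σ_j P(Z=j) f_j(x).
Normal densities:
  L_A = 0.000111945
  L_B = 2.68541e-09
  L_C = 0.0037489
  L_D = 0.000195056
Multiply by the mixture weights:
  P(Z=A)·L_A = 0.21 × 0.000111945 = 2.35085e-05
  P(Z=B)·L_B = 0.31 × 2.68541e-09 = 8.32477e-10
  P(Z=C)·L_C = 0.18 × 0.0037489 = 0.000674802
  P(Z=D)·L_D = 0.30 × 0.000195056 = 5.85167e-05
Denominator: 2.35085e-05 + 8.32477e-10 + 0.000674802 + 5.85167e-05 = 0.000756828
So the posterior for Subgroup C is 0.000674802 / 0.000756828 ≈ 0.8916.

0.8916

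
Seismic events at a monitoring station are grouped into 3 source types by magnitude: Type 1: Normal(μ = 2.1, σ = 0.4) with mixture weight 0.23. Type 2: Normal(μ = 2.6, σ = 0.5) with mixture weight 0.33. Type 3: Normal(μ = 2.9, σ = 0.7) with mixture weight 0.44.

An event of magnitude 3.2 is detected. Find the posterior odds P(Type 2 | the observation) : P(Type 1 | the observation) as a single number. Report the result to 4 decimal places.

Only the two components matter; the odds are (P(Z=i) f_i(x)) / (P(Z=j) f_j(x)).
Normal densities:
  L_1 = (1/(0.4·√(2π)))·exp(−(3.2−2.1)²/(2·0.4²)) = 0.997356·exp(-3.78125) = 0.0227339
  L_2 = (1/(0.5·√(2π)))·exp(−(3.2−2.6)²/(2·0.5²)) = 0.797885·exp(-0.72000) = 0.388372
  L_3 = (1/(0.7·√(2π)))·exp(−(3.2−2.9)²/(2·0.7²)) = 0.569918·exp(-0.09184) = 0.51991
0.128163 / 0.0052288 ≈ 24.5109

24.5109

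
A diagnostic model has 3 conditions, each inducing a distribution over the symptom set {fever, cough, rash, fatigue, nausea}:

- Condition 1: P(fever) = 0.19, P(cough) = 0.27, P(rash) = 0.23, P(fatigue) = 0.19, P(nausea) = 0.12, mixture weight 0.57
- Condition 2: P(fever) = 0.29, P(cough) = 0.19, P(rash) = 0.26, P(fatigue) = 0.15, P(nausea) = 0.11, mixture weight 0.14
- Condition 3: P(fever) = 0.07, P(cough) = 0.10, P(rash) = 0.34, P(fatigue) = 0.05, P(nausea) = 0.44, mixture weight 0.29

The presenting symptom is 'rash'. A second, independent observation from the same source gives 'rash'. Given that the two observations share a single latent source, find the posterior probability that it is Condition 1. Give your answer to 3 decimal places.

Apply Bayes' rule: the posterior for each component is proportional to its prior times its likelihood at x.
Since both observations come from the same component, the likelihood for component k is f_k(x₁)·f_k(x₂).
  f_1 = [P(rash | comp) = 0.23] × [0.23] = 0.0529
  f_2 = [P(rash | comp) = 0.26] × [0.26] = 0.0676
  f_3 = [P(rash | comp) = 0.34] × [0.34] = 0.1156
Multiply by the mixture weights:
  π_1·f_1 = 0.57 × 0.0529 = 0.030153
  π_2·f_2 = 0.14 × 0.0676 = 0.009464
  π_3·f_3 = 0.29 × 0.1156 = 0.033524
Sum: 0.030153 + 0.009464 + 0.033524 = 0.073141
So the posterior for Condition 1 is 0.030153 / 0.073141 ≈ 0.412.

0.412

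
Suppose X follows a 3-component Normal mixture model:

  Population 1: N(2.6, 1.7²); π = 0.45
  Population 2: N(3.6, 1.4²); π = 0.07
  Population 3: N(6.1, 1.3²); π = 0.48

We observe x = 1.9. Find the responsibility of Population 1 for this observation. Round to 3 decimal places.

Apply Bayes' rule: the posterior for each component is proportional to its prior times its likelihood at x.
Component likelihoods at x = 1.9:
  f_1 = 0.215598
  f_2 = 0.136333
  f_3 = 0.00166116
Prior × likelihood for each component:
  w_1·f_1 = 0.45 × 0.215598 = 0.0970189
  w_2·f_2 = 0.07 × 0.136333 = 0.0095433
  w_3·f_3 = 0.48 × 0.00166116 = 0.000797358
Sum: 0.0970189 + 0.0095433 + 0.000797358 = 0.10736
P(Population 1 | 1.9) ≈ 0.904

0.904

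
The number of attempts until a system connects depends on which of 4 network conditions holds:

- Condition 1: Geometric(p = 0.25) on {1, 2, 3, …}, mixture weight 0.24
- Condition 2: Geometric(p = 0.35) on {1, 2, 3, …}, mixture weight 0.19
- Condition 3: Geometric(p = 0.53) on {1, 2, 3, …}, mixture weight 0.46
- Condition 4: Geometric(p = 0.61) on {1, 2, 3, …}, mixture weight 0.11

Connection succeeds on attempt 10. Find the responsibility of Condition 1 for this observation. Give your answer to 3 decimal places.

Apply Bayes' rule: the posterior for each component is proportional to its prior times its likelihood at x.
Geometric probabilities:
  p_1 = 0.0187712
  p_2 = 0.00724917
  p_3 = 0.000593139
  p_4 = 0.000127324
Multiply by the mixture weights:
  π_1·p_1 = 0.24 × 0.0187712 = 0.00450508
  π_2·p_2 = 0.19 × 0.00724917 = 0.00137734
  π_3·p_3 = 0.46 × 0.000593139 = 0.000272844
  π_4·p_4 = 0.11 × 0.000127324 = 1.40057e-05
Evidence: 0.00450508 + 0.00137734 + 0.000272844 + 1.40057e-05 = 0.00616927
So the posterior for Condition 1 is 0.00450508 / 0.00616927 ≈ 0.730.

0.730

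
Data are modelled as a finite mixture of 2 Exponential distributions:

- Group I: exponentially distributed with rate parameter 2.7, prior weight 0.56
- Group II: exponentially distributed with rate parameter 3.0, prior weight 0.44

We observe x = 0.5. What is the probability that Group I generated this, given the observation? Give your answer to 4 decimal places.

0.5710

The responsibility of component k is π_k f_k(x) divided by Σ_j π_j f_j(x).
Exponential densities:
  f_I = 2.7·e^(−2.7·0.5) = 2.7·e^(−1.3500) = 0.699949
  f_II = 3.0·e^(−3.0·0.5) = 3.0·e^(−1.5000) = 0.66939
Weight by the priors:
  π_I·f_I = 0.56 × 0.699949 = 0.391971
  π_II·f_II = 0.44 × 0.66939 = 0.294532
Denominator: 0.391971 + 0.294532 = 0.686503
Responsibility of Group I: 0.391971 / 0.686503 ≈ 0.5710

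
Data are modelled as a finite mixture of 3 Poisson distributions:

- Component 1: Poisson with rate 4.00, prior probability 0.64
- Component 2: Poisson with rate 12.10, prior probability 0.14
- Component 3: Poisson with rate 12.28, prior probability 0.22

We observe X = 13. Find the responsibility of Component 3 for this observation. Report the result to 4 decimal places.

0.6119

Apply Bayes' rule: the posterior for each component is proportional to its prior times its likelihood at x.
Component likelihoods at x = 13:
  f_1 = e^(−4.00)·4.00^13/13! = 0.000197388
  f_2 = e^(−12.10)·12.10^13/13! = 0.106406
  f_3 = e^(−12.28)·12.28^13/13! = 0.107687
Weight by the priors:
  π_1·f_1 = 0.64 × 0.000197388 = 0.000126329
  π_2·f_2 = 0.14 × 0.106406 = 0.0148968
  π_3·f_3 = 0.22 × 0.107687 = 0.0236911
Sum: 0.000126329 + 0.0148968 + 0.0236911 = 0.0387143
P(Component 3 | data) ≈ 0.6119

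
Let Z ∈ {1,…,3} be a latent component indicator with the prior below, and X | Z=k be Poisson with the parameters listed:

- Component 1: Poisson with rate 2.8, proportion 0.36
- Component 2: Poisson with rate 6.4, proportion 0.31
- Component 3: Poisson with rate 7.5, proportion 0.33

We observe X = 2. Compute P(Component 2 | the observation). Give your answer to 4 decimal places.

0.1039

By Bayes' theorem, P(k | x) = π_k f_k(x) / Σ_j π_j f_j(x).
Poisson probabilities:
  L_1 = e^(−2.8)·2.8^2/2! = 0.238375
  L_2 = e^(−6.4)·6.4^2/2! = 0.0340287
  L_3 = e^(−7.5)·7.5^2/2! = 0.0155555
Unnormalised posteriors:
  π_1·L_1 = 0.36 × 0.238375 = 0.0858152
  π_2·L_2 = 0.31 × 0.0340287 = 0.0105489
  π_3·L_3 = 0.33 × 0.0155555 = 0.00513331
Evidence: 0.0858152 + 0.0105489 + 0.00513331 = 0.101497
So the posterior for Component 2 is 0.0105489 / 0.101497 ≈ 0.1039.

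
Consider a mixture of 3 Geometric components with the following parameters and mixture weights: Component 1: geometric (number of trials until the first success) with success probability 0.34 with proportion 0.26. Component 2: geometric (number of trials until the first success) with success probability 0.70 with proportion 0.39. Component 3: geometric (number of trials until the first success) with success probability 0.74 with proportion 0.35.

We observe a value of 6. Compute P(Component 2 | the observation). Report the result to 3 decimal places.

0.055

Apply Bayes' rule: the posterior for each component is proportional to its prior times its likelihood at x.
Geometric probabilities:
  f_1 = 0.34·(1−0.34)^5 = 0.34·0.125233 = 0.0425793
  f_2 = 0.70·(1−0.70)^5 = 0.70·0.00243 = 0.001701
  f_3 = 0.74·(1−0.74)^5 = 0.74·0.00118814 = 0.000879222
Multiply by the mixture weights:
  π_1·f_1 = 0.26 × 0.0425793 = 0.0110706
  π_2·f_2 = 0.39 × 0.001701 = 0.00066339
  π_3·f_3 = 0.35 × 0.000879222 = 0.000307728
Marginal: 0.0110706 + 0.00066339 + 0.000307728 = 0.0120417
P(Component 2 | 6) = 0.00066339 / 0.0120417 ≈ 0.055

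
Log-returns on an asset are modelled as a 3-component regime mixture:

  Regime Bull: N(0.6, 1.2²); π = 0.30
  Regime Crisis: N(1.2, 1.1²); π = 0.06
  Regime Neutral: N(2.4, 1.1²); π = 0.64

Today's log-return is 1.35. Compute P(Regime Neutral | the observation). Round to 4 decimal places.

Apply Bayes' rule: the posterior for each component is proportional to its prior times its likelihood at x.
Evaluate each component's likelihood at the observed value:
  p_Bull = (1/(1.2·√(2π)))·exp(−(1.35−0.6)²/(2·1.2²)) = 0.332452·exp(-0.19531) = 0.273467
  p_Crisis = (1/(1.1·√(2π)))·exp(−(1.35−1.2)²/(2·1.1²)) = 0.362675·exp(-0.00930) = 0.359318
  p_Neutral = (1/(1.1·√(2π)))·exp(−(1.35−2.4)²/(2·1.1²)) = 0.362675·exp(-0.45558) = 0.229965
Unnormalised posteriors:
  w_Bull·p_Bull = 0.30 × 0.273467 = 0.0820402
  w_Crisis·p_Crisis = 0.06 × 0.359318 = 0.0215591
  w_Neutral·p_Neutral = 0.64 × 0.229965 = 0.147178
Normaliser: 0.0820402 + 0.0215591 + 0.147178 = 0.250777
So the posterior for Regime Neutral is 0.147178 / 0.250777 ≈ 0.5869.

0.5869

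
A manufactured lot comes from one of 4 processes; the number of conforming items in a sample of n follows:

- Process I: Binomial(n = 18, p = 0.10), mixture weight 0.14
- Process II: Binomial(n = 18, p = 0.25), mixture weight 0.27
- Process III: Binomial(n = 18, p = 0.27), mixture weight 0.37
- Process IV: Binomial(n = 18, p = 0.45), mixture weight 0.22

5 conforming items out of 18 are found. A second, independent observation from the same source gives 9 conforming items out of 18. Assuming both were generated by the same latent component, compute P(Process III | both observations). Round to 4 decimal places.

0.3394

Apply Bayes' rule: the posterior for each component is proportional to its prior times its likelihood at x.
Since both observations come from the same component, the likelihood for component k is f_k(x₁)·f_k(x₂).
  p_I = [C(18,5)·0.10^5·0.90^13 = 8568·1e-05·0.254187 = 0.0217787] × [1.88364e-05] = 4.10232e-07
  p_II = [C(18,5)·0.25^5·0.75^13 = 8568·0.000976562·0.0237573 = 0.198781] × [0.013926] = 0.00276823
  p_III = [C(18,5)·0.27^5·0.73^13 = 8568·0.00143489·0.0167185 = 0.20554] × [0.021827] = 0.00448632
  p_IV = [C(18,5)·0.45^5·0.55^13 = 8568·0.0184528·0.00042142 = 0.066628] × [0.169431] = 0.0112888
Weight by the priors:
  π_I·p_I = 0.14 × 4.10232e-07 = 5.74325e-08
  π_II·p_II = 0.27 × 0.00276823 = 0.000747422
  π_III·p_III = 0.37 × 0.00448632 = 0.00165994
  π_IV·p_IV = 0.22 × 0.0112888 = 0.00248354
Sum: 5.74325e-08 + 0.000747422 + 0.00165994 + 0.00248354 = 0.00489096
P(Process III | x₁, x₂) = 0.00165994 / 0.00489096 ≈ 0.3394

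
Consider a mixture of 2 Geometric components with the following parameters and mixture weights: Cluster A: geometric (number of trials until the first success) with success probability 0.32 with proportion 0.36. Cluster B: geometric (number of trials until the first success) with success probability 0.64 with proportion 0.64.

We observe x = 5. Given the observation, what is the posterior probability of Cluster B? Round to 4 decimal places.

0.2183

The responsibility of component k is P(Z=k) f_k(x) divided by Σ_j P(Z=j) f_j(x).
Component likelihoods at x = 5:
  L_A = 0.0684204
  L_B = 0.0107495
Multiply by the mixture weights:
  P(Z=A)·L_A = 0.36 × 0.0684204 = 0.0246313
  P(Z=B)·L_B = 0.64 × 0.0107495 = 0.00687971
Evidence: 0.0246313 + 0.00687971 = 0.0315111
So the posterior for Cluster B is 0.00687971 / 0.0315111 ≈ 0.2183.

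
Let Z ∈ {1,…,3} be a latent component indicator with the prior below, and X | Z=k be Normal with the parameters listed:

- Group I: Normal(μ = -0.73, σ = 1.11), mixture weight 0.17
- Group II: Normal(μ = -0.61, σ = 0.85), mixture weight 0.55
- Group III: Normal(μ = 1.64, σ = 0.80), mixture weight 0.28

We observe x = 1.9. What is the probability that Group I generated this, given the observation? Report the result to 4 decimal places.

P(component k | x) = w_k·f_k(x) / marginal(x), where marginal(x) = Σ_j w_j·f_j(x).
Evaluate each component's likelihood at the observed value:
  L_I = 0.0217041
  L_II = 0.00599787
  L_III = 0.473025
Prior × likelihood for each component:
  w_I·L_I = 0.17 × 0.0217041 = 0.0036897
  w_II·L_II = 0.55 × 0.00599787 = 0.00329883
  w_III·L_III = 0.28 × 0.473025 = 0.132447
Denominator: 0.0036897 + 0.00329883 + 0.132447 = 0.139435
So the posterior for Group I is 0.0036897 / 0.139435 ≈ 0.0265.

0.0265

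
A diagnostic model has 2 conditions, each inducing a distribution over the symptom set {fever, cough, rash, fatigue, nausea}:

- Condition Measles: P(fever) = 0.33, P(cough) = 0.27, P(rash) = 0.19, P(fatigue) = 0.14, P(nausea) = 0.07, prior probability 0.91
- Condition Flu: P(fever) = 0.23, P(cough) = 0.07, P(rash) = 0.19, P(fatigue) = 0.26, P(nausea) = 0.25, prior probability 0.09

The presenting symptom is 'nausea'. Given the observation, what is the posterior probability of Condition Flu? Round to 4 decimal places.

Apply Bayes' rule: the posterior for each component is proportional to its prior times its likelihood at x.
Evaluate each component's likelihood at the observed value:
  f_Measles = P(nausea | comp) = 0.07
  f_Flu = P(nausea | comp) = 0.25
Weight by the priors:
  w_Measles·f_Measles = 0.91 × 0.07 = 0.0637
  w_Flu·f_Flu = 0.09 × 0.25 = 0.0225
Evidence: 0.0637 + 0.0225 = 0.0862
P(Condition Flu | x) = 0.0225 / 0.0862 ≈ 0.2610

0.2610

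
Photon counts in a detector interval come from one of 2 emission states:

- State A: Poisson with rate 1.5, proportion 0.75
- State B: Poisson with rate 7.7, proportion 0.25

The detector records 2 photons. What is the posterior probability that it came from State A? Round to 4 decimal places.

0.9825

The responsibility of component k is P(Z=k) f_k(x) divided by Σ_j P(Z=j) f_j(x).
Evaluate each component's likelihood at the observed value:
  p_A = 0.251021
  p_B = 0.0134241
Unnormalised posteriors:
  P(Z=A)·p_A = 0.75 × 0.251021 = 0.188266
  P(Z=B)·p_B = 0.25 × 0.0134241 = 0.00335602
Denominator: 0.188266 + 0.00335602 = 0.191622
P(State A | 2 photons) ≈ 0.9825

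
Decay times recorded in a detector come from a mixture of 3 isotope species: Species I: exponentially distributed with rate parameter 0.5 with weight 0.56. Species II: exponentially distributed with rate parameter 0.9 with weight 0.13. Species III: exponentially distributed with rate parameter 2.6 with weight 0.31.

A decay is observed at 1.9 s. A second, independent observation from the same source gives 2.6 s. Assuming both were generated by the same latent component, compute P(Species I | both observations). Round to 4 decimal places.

The responsibility of component k is w_k f_k(x) divided by Σ_j w_j f_j(x).
Since both observations come from the same component, the likelihood for component k is f_k(x₁)·f_k(x₂).
  f_I = [0.5·e^(−0.5·1.9) = 0.5·e^(−0.9500) = 0.193371] × [0.136266] = 0.0263498
  f_II = [0.9·e^(−0.9·1.9) = 0.9·e^(−1.7100) = 0.162779] × [0.0866949] = 0.0141121
  f_III = [2.6·e^(−2.6·1.9) = 2.6·e^(−4.9400) = 0.018602] × [0.003014] = 5.60662e-05
Unnormalised posteriors:
  w_I·f_I = 0.56 × 0.0263498 = 0.0147559
  w_II·f_II = 0.13 × 0.0141121 = 0.00183458
  w_III·f_III = 0.31 × 5.60662e-05 = 1.73805e-05
Sum: 0.0147559 + 0.00183458 + 1.73805e-05 = 0.0166078
P(Species I | data) = 0.0147559 / 0.0166078 ≈ 0.8885

0.8885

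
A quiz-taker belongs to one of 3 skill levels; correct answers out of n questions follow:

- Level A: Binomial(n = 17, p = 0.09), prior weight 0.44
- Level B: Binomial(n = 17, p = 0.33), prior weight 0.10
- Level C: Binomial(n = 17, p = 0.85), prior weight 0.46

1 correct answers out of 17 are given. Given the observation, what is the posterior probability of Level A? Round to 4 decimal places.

P(component k | x) = π_k·f_k(x) / marginal(x), where marginal(x) = Σ_j π_j·f_j(x).
Evaluate each component's likelihood at the observed value:
  f_A = 0.33834
  f_B = 0.00925038
  f_C = 9.49135e-13
Multiply by the mixture weights:
  π_A·f_A = 0.44 × 0.33834 = 0.14887
  π_B·f_B = 0.10 × 0.00925038 = 0.000925038
  π_C·f_C = 0.46 × 9.49135e-13 = 4.36602e-13
Marginal: 0.14887 + 0.000925038 + 4.36602e-13 = 0.149795
Responsibility of Level A: 0.14887 / 0.149795 ≈ 0.9938

0.9938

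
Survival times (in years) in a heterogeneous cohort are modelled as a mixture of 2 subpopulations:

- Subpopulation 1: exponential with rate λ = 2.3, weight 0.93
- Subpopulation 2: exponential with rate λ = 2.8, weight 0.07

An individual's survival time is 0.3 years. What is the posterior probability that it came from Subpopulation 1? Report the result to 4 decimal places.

0.9269

Posterior ∝ prior × likelihood, so P(k | x) ∝ w_k f_k(x); normalise over all components.
Evaluate each component's likelihood at the observed value:
  p_1 = 2.3·e^(−2.3·0.3) = 2.3·e^(−0.6900) = 1.15362
  p_2 = 2.8·e^(−2.8·0.3) = 2.8·e^(−0.8400) = 1.20879
Weight by the priors:
  w_1·p_1 = 0.93 × 1.15362 = 1.07287
  w_2·p_2 = 0.07 × 1.20879 = 0.0846153
Sum: 1.07287 + 0.0846153 = 1.15749
So the posterior for Subpopulation 1 is 1.07287 / 1.15749 ≈ 0.9269.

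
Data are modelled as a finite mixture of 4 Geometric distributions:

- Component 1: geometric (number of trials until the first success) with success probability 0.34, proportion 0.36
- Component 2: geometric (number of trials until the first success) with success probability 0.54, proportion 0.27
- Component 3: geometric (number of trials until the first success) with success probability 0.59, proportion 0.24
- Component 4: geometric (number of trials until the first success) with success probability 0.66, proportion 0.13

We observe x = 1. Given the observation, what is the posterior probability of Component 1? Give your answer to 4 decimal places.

0.2470

By Bayes' theorem, P(k | x) = w_k f_k(x) / Σ_j w_j f_j(x).
Geometric probabilities:
  p_1 = 0.34
  p_2 = 0.54
  p_3 = 0.59
  p_4 = 0.66
Prior × likelihood for each component:
  w_1·p_1 = 0.36 × 0.34 = 0.1224
  w_2·p_2 = 0.27 × 0.54 = 0.1458
  w_3·p_3 = 0.24 × 0.59 = 0.1416
  w_4·p_4 = 0.13 × 0.66 = 0.0858
Marginal: 0.1224 + 0.1458 + 0.1416 + 0.0858 = 0.4956
P(Component 1 | the observation) ≈ 0.2470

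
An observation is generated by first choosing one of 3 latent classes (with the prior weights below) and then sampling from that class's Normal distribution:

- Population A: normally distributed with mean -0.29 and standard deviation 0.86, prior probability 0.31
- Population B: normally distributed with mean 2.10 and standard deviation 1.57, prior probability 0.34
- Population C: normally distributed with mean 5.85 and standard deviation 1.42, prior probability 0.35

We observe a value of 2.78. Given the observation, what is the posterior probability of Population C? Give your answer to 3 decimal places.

The responsibility of component k is π_k f_k(x) divided by Σ_j π_j f_j(x).
Evaluate each component's likelihood at the observed value:
  L_A = (1/(0.86·√(2π)))·exp(−(2.78−-0.29)²/(2·0.86²)) = 0.463886·exp(-6.37162) = 0.000792962
  L_B = (1/(1.57·√(2π)))·exp(−(2.78−2.10)²/(2·1.57²)) = 0.254103·exp(-0.09380) = 0.231353
  L_C = (1/(1.42·√(2π)))·exp(−(2.78−5.85)²/(2·1.42²)) = 0.280945·exp(-2.33706) = 0.0271424
Prior × likelihood for each component:
  π_A·L_A = 0.31 × 0.000792962 = 0.000245818
  π_B·L_B = 0.34 × 0.231353 = 0.07866
  π_C·L_C = 0.35 × 0.0271424 = 0.00949986
Normaliser: 0.000245818 + 0.07866 + 0.00949986 = 0.0884057
Responsibility of Population C: 0.00949986 / 0.0884057 ≈ 0.107

0.107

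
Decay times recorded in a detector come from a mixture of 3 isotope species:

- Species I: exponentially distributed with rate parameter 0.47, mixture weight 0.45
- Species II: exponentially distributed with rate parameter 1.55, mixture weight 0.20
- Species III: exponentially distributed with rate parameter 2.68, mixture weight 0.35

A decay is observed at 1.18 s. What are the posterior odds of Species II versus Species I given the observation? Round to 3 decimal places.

0.410

Only the two components matter; the odds are (w_i f_i(x)) / (w_j f_j(x)).
Evaluate each component's likelihood at the observed value:
  L_I = 0.269922
  L_II = 0.24889
  L_III = 0.113428
Odds = (0.20/0.45) × (0.24889/0.269922) = 0.444444 × 0.922081 ≈ 0.410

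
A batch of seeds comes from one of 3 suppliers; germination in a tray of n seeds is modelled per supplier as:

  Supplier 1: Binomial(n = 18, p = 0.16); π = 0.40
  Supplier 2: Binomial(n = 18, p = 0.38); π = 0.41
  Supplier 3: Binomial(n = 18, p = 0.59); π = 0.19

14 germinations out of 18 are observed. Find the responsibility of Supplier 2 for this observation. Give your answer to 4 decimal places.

By Bayes' theorem, P(k | x) = w_k f_k(x) / Σ_j w_j f_j(x).
Component likelihoods at x = 14 germinations out of 18:
  p_1 = C(18,14)·0.16^14·0.84^4 = 3060·7.20576e-12·0.497871 = 1.09779e-08
  p_2 = C(18,14)·0.38^14·0.62^4 = 3060·1.30909e-06·0.147763 = 0.000591914
  p_3 = C(18,14)·0.59^14·0.41^4 = 3060·0.000619339·0.0282576 = 0.0535531
Prior × likelihood for each component:
  w_1·p_1 = 0.40 × 1.09779e-08 = 4.39115e-09
  w_2·p_2 = 0.41 × 0.000591914 = 0.000242685
  w_3·p_3 = 0.19 × 0.0535531 = 0.0101751
Evidence: 4.39115e-09 + 0.000242685 + 0.0101751 = 0.0104178
So the posterior for Supplier 2 is 0.000242685 / 0.0104178 ≈ 0.0233.

0.0233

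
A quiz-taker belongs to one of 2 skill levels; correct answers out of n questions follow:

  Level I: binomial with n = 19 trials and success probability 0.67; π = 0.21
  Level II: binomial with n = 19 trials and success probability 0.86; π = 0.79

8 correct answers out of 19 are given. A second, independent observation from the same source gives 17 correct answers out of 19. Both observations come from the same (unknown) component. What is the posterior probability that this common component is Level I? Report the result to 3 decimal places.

Apply Bayes' rule: the posterior for each component is proportional to its prior times its likelihood at x.
Since both observations come from the same component, the likelihood for component k is f_k(x₁)·f_k(x₂).
  f_I = [C(19,8)·0.67^8·0.33^11 = 75582·0.0406068·5.05421e-06 = 0.0155121] × [0.0205729] = 0.000319129
  f_II = [C(19,8)·0.86^8·0.14^11 = 75582·0.299218·4.04957e-10 = 9.15829e-06] × [0.258063] = 2.36342e-06
Prior × likelihood for each component:
  P(Z=I)·f_I = 0.21 × 0.000319129 = 6.7017e-05
  P(Z=II)·f_II = 0.79 × 2.36342e-06 = 1.8671e-06
Normaliser: 6.7017e-05 + 1.8671e-06 = 6.88841e-05
Responsibility of Level I: 6.7017e-05 / 6.88841e-05 ≈ 0.973

0.973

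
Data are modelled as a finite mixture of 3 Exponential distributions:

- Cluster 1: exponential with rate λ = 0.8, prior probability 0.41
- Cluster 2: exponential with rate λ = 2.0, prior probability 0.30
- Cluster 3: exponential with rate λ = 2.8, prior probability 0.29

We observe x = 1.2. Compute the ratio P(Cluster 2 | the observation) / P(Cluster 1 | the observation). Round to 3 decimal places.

0.433

The posterior odds equal the prior odds times the likelihood ratio: (w_i/w_j)·(f_i(x)/f_j(x)).
Component likelihoods at x = 1.2:
  L_1 = 0.306314
  L_2 = 0.181436
  L_3 = 0.0972587
Odds = (0.30/0.41) × (0.181436/0.306314) = 0.731707 × 0.592319 ≈ 0.433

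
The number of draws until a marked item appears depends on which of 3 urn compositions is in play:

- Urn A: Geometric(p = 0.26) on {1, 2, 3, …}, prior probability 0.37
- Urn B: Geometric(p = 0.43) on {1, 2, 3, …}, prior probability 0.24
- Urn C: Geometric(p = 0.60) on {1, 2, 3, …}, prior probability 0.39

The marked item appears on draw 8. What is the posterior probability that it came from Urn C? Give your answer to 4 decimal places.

Posterior ∝ prior × likelihood, so P(k | x) ∝ P(Z=k) f_k(x); normalise over all components.
Component likelihoods at x = 8:
  f_A = 0.26·(1−0.26)^7 = 0.26·0.121513 = 0.0315933
  f_B = 0.43·(1−0.43)^7 = 0.43·0.019549 = 0.00840606
  f_C = 0.60·(1−0.60)^7 = 0.60·0.0016384 = 0.00098304
Unnormalised posteriors:
  P(Z=A)·f_A = 0.37 × 0.0315933 = 0.0116895
  P(Z=B)·f_B = 0.24 × 0.00840606 = 0.00201745
  P(Z=C)·f_C = 0.39 × 0.00098304 = 0.000383386
Sum: 0.0116895 + 0.00201745 + 0.000383386 = 0.0140904
P(Urn C | the observation) ≈ 0.0272

0.0272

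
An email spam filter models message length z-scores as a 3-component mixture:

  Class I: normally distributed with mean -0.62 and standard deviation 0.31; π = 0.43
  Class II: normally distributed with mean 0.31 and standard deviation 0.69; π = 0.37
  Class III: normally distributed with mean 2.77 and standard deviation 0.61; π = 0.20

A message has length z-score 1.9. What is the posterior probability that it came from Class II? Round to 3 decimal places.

Posterior ∝ prior × likelihood, so P(k | x) ∝ P(Z=k) f_k(x); normalise over all components.
Evaluate each component's likelihood at the observed value:
  f_I = (1/(0.31·√(2π)))·exp(−(1.9−-0.62)²/(2·0.31²)) = 1.286911·exp(-33.04058) = 5.75712e-15
  f_II = (1/(0.69·√(2π)))·exp(−(1.9−0.31)²/(2·0.69²)) = 0.578177·exp(-2.65501) = 0.0406448
  f_III = (1/(0.61·√(2π)))·exp(−(1.9−2.77)²/(2·0.61²)) = 0.654004·exp(-1.01707) = 0.236524
Weight by the priors:
  P(Z=I)·f_I = 0.43 × 5.75712e-15 = 2.47556e-15
  P(Z=II)·f_II = 0.37 × 0.0406448 = 0.0150386
  P(Z=III)·f_III = 0.20 × 0.236524 = 0.0473047
Denominator: 2.47556e-15 + 0.0150386 + 0.0473047 = 0.0623433
P(Class II | x) ≈ 0.241

0.241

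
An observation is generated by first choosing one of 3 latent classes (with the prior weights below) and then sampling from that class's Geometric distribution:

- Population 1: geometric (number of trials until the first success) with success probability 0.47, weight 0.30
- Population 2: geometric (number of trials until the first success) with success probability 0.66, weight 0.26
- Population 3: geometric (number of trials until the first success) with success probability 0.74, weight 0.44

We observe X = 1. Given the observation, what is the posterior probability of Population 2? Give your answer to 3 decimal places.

0.269

Posterior ∝ prior × likelihood, so P(k | x) ∝ π_k f_k(x); normalise over all components.
Evaluate each component's likelihood at the observed value:
  p_1 = 0.47·(1−0.47)^0 = 0.47·1 = 0.47
  p_2 = 0.66·(1−0.66)^0 = 0.66·1 = 0.66
  p_3 = 0.74·(1−0.74)^0 = 0.74·1 = 0.74
Unnormalised posteriors:
  π_1·p_1 = 0.30 × 0.47 = 0.141
  π_2·p_2 = 0.26 × 0.66 = 0.1716
  π_3·p_3 = 0.44 × 0.74 = 0.3256
Normaliser: 0.141 + 0.1716 + 0.3256 = 0.6382
Responsibility of Population 2: 0.1716 / 0.6382 ≈ 0.269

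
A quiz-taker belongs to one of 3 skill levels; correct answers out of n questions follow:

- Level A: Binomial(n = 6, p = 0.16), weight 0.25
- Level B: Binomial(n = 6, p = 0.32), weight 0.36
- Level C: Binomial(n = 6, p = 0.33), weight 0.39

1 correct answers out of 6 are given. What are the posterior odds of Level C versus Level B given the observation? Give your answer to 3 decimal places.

Since P(k|x) ∝ w_k f_k(x), the posterior odds are w_i f_i(x) / (w_j f_j(x)).
Component likelihoods at x = 1 correct answers out of 6:
  p_A = 0.401483
  p_B = 0.279155
  p_C = 0.267325
Posterior odds = (w_C·p_C) / (w_B·p_B) = (0.39·0.267325) / (0.36·0.279155) = 0.104257 / 0.100496 ≈ 1.037

1.037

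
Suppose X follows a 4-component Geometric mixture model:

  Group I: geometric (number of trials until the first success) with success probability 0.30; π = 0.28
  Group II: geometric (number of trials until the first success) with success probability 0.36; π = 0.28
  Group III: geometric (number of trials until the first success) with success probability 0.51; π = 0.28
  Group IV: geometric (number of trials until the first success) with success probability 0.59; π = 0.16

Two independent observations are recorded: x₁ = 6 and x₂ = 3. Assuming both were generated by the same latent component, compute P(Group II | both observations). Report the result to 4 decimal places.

Apply Bayes' rule: the posterior for each component is proportional to its prior times its likelihood at x.
Since both observations come from the same component, the likelihood for component k is f_k(x₁)·f_k(x₂).
  f_I = [0.30·(1−0.30)^5 = 0.30·0.16807 = 0.050421] × [0.147] = 0.00741189
  f_II = [0.36·(1−0.36)^5 = 0.36·0.107374 = 0.0386547] × [0.147456] = 0.00569987
  f_III = [0.51·(1−0.51)^5 = 0.51·0.0282475 = 0.0144062] × [0.122451] = 0.00176406
  f_IV = [0.59·(1−0.59)^5 = 0.59·0.0115856 = 0.00683552] × [0.099179] = 0.00067794
Prior × likelihood for each component:
  π_I·f_I = 0.28 × 0.00741189 = 0.00207533
  π_II·f_II = 0.28 × 0.00569987 = 0.00159596
  π_III·f_III = 0.28 × 0.00176406 = 0.000493936
  π_IV·f_IV = 0.16 × 0.00067794 = 0.00010847
Evidence: 0.00207533 + 0.00159596 + 0.000493936 + 0.00010847 = 0.0042737
P(Group II | x₁,x₂) ≈ 0.3734

0.3734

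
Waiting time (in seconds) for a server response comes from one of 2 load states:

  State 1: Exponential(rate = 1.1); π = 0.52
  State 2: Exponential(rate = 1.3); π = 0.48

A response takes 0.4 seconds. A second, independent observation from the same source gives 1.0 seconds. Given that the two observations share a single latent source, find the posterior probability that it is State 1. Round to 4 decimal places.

0.5065

Apply Bayes' rule: the posterior for each component is proportional to its prior times its likelihood at x.
Since both observations come from the same component, the likelihood for component k is f_k(x₁)·f_k(x₂).
  p_1 = [0.70844] × [0.366158] = 0.259401
  p_2 = [0.772877] × [0.354291] = 0.273824
Weight by the priors:
  w_1·p_1 = 0.52 × 0.259401 = 0.134889
  w_2·p_2 = 0.48 × 0.273824 = 0.131435
Denominator: 0.134889 + 0.131435 = 0.266324
P(State 1 | x₁,x₂) = 0.134889 / 0.266324 ≈ 0.5065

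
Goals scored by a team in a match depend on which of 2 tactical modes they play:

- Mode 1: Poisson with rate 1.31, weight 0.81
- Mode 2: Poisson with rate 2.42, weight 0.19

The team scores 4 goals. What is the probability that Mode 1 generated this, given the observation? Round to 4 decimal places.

The responsibility of component k is P(Z=k) f_k(x) divided by Σ_j P(Z=j) f_j(x).
Poisson probabilities:
  p_1 = e^(−1.31)·1.31^4/4! = 0.0331092
  p_2 = e^(−2.42)·2.42^4/4! = 0.127074
Unnormalised posteriors:
  P(Z=1)·p_1 = 0.81 × 0.0331092 = 0.0268184
  P(Z=2)·p_2 = 0.19 × 0.127074 = 0.0241441
Evidence: 0.0268184 + 0.0241441 = 0.0509625
So the posterior for Mode 1 is 0.0268184 / 0.0509625 ≈ 0.5262.

0.5262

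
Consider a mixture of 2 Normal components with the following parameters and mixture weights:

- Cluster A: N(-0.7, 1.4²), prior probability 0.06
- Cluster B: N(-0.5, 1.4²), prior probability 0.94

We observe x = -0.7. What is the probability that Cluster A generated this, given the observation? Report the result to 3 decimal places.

Posterior ∝ prior × likelihood, so P(k | x) ∝ w_k f_k(x); normalise over all components.
Normal densities:
  p_A = (1/(1.4·√(2π)))·exp(−(-0.7−-0.7)²/(2·1.4²)) = 0.284959·exp(-0.00000) = 0.284959
  p_B = (1/(1.4·√(2π)))·exp(−(-0.7−-0.5)²/(2·1.4²)) = 0.284959·exp(-0.01020) = 0.282066
Prior × likelihood for each component:
  w_A·p_A = 0.06 × 0.284959 = 0.0170975
  w_B·p_B = 0.94 × 0.282066 = 0.265142
Denominator: 0.0170975 + 0.265142 = 0.282239
P(Cluster A | data) = 0.0170975 / 0.282239 ≈ 0.061

0.061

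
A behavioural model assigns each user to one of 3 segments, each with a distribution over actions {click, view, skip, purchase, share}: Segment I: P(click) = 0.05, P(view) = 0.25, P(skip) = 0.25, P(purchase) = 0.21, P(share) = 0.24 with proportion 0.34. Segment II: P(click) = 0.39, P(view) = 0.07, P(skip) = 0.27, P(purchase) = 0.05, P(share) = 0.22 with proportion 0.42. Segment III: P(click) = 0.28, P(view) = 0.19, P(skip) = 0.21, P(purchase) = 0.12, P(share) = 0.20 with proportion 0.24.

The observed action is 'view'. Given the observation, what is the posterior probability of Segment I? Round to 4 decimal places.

P(component k | x) = π_k·f_k(x) / marginal(x), where marginal(x) = Σ_j π_j·f_j(x).
Evaluate each component's likelihood at the observed value:
  p_I = 0.25
  p_II = 0.07
  p_III = 0.19
Multiply by the mixture weights:
  π_I·p_I = 0.34 × 0.25 = 0.085
  π_II·p_II = 0.42 × 0.07 = 0.0294
  π_III·p_III = 0.24 × 0.19 = 0.0456
Denominator: 0.085 + 0.0294 + 0.0456 = 0.16
P(Segment I | data) ≈ 0.5312

0.5312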